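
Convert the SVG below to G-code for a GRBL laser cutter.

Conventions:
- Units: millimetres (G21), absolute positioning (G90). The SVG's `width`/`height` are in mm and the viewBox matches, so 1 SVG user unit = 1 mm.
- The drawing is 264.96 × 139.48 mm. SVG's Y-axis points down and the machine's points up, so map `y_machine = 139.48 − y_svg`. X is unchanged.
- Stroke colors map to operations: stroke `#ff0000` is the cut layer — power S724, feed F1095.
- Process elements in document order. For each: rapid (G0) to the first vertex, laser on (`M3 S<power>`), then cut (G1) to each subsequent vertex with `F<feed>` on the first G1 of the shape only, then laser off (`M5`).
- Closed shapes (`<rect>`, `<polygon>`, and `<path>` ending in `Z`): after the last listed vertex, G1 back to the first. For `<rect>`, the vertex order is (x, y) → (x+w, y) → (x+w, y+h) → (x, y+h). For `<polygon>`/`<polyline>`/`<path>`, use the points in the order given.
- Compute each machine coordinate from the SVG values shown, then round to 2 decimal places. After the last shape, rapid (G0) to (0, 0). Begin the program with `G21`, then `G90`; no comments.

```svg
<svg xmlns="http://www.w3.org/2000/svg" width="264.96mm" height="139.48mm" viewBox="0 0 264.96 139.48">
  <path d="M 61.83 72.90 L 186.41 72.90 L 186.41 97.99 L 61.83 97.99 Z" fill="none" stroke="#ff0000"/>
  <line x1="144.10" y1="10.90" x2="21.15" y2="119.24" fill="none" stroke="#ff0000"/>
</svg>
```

1 u = 1 mm; y_m = 139.48 − y.

[1] `<path>` rectangle, #ff0000→cut S724 F1095: (61.83,66.58) → (186.41,66.58) → (186.41,41.49) → (61.83,41.49) → (61.83,66.58) (closed)

[2] `<line>` line segment, #ff0000→cut S724 F1095: (144.10,128.58) → (21.15,20.24)

G21
G90
G0 X61.83 Y66.58
M3 S724
G1 X186.41 Y66.58 F1095
G1 X186.41 Y41.49
G1 X61.83 Y41.49
G1 X61.83 Y66.58
M5
G0 X144.10 Y128.58
M3 S724
G1 X21.15 Y20.24 F1095
M5
G0 X0.00 Y0.00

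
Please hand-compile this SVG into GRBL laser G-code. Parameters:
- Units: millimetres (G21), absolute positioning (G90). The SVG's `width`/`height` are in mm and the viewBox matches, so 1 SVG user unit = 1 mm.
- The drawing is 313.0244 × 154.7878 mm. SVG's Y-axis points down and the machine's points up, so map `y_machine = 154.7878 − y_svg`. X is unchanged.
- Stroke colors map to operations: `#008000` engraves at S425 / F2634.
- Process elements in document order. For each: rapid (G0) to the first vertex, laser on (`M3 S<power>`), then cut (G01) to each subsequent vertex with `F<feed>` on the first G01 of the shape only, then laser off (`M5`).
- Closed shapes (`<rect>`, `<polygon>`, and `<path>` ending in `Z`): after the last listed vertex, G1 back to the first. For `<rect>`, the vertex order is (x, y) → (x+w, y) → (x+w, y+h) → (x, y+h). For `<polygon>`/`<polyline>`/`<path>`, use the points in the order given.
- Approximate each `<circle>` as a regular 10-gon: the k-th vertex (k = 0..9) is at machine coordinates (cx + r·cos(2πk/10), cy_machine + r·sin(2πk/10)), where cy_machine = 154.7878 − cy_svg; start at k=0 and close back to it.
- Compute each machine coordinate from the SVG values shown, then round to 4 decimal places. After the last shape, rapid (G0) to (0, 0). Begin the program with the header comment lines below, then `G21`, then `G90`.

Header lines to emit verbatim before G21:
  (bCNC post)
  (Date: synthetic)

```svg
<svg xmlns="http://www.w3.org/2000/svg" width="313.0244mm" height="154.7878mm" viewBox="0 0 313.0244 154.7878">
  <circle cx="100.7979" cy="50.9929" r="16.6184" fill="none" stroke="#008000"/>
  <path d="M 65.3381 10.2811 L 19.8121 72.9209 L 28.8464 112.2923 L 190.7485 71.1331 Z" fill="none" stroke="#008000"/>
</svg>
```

(bCNC post)
(Date: synthetic)
G21
G90
G0 X117.4163 Y103.7949
M3 S425
G01 X114.2425 Y113.5630 F2634
G01 X105.9333 Y119.5999
G01 X95.6625 Y119.5999
G01 X87.3533 Y113.5630
G01 X84.1795 Y103.7949
G01 X87.3533 Y94.0268
G01 X95.6625 Y87.9899
G01 X105.9333 Y87.9899
G01 X114.2425 Y94.0268
G01 X117.4163 Y103.7949
M5
G0 X65.3381 Y144.5067
M3 S425
G01 X19.8121 Y81.8669 F2634
G01 X28.8464 Y42.4955
G01 X190.7485 Y83.6547
G01 X65.3381 Y144.5067
M5
G0 X0.0000 Y0.0000

Since the viewBox matches the mm dimensions, user units are millimetres directly. The only transform is the Y-flip y_m = 154.7878 − y_svg.

Shape 1 is a circle drawn with `<circle>`. Its stroke #008000 means engrave at S425, F2634. After flipping Y the toolpath is (117.4163,103.7949) → (114.2425,113.5630) → (105.9333,119.5999) → (95.6625,119.5999) → (87.3533,113.5630) → (84.1795,103.7949) → (87.3533,94.0268) → (95.6625,87.9899) → (105.9333,87.9899) → (114.2425,94.0268) → (117.4163,103.7949), returning to the start.

Shape 2 is a closed polygon drawn with `<path>`. Its stroke #008000 means engrave at S425, F2634. After flipping Y the toolpath is (65.3381,144.5067) → (19.8121,81.8669) → (28.8464,42.4955) → (190.7485,83.6547) → (65.3381,144.5067), returning to the start.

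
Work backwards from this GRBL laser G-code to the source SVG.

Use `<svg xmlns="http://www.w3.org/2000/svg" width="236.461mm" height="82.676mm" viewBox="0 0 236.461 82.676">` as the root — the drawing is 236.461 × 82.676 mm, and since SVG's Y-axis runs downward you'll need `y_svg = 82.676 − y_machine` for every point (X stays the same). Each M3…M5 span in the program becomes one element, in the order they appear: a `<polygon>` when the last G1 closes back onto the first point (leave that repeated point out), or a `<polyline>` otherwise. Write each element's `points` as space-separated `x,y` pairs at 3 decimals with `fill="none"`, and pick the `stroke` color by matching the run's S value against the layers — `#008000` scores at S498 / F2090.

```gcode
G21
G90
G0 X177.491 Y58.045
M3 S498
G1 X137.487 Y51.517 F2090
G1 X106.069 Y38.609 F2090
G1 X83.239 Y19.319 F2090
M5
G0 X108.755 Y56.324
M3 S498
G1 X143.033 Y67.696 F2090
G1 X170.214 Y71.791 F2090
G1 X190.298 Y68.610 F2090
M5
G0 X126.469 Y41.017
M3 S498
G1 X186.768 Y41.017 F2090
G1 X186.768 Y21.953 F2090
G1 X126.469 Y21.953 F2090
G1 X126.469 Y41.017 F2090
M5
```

y_svg = 82.676 − y_m. Every run uses S498, so all elements get stroke `#008000` (score).

[1] open run; points: 177.491,24.631 137.487,31.159 106.069,44.067 83.239,63.357

[2] open run; points: 108.755,26.352 143.033,14.980 170.214,10.885 190.298,14.066

[3] closed run; points: 126.469,41.659 186.768,41.659 186.768,60.723 126.469,60.723

<svg xmlns="http://www.w3.org/2000/svg" width="236.461mm" height="82.676mm" viewBox="0 0 236.461 82.676">
  <polyline points="177.491,24.631 137.487,31.159 106.069,44.067 83.239,63.357" fill="none" stroke="#008000"/>
  <polyline points="108.755,26.352 143.033,14.980 170.214,10.885 190.298,14.066" fill="none" stroke="#008000"/>
  <polygon points="126.469,41.659 186.768,41.659 186.768,60.723 126.469,60.723" fill="none" stroke="#008000"/>
</svg>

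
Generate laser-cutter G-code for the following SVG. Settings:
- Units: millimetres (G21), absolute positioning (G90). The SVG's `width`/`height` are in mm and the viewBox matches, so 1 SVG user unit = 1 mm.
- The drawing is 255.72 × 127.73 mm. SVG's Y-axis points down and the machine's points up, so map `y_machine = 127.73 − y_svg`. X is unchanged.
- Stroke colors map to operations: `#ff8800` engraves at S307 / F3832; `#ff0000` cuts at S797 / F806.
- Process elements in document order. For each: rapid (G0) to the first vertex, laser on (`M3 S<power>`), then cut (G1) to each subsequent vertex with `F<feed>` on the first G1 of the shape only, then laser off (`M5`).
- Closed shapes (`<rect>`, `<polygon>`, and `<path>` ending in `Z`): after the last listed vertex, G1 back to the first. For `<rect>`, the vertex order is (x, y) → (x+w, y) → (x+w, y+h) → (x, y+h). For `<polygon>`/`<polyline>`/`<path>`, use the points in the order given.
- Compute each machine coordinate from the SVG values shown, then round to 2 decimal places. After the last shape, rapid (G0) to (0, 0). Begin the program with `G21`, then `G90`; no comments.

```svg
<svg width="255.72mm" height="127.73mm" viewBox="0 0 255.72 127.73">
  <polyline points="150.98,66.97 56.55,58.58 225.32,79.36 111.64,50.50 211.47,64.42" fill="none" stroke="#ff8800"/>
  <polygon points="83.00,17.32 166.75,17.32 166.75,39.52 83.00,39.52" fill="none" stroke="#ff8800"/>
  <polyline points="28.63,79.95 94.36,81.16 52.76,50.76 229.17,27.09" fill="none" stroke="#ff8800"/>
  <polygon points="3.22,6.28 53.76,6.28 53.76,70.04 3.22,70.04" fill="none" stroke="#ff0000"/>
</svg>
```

G21
G90
G0 X150.98 Y60.76
M3 S307
G1 X56.55 Y69.15 F3832
G1 X225.32 Y48.37
G1 X111.64 Y77.23
G1 X211.47 Y63.31
M5
G0 X83.00 Y110.41
M3 S307
G1 X166.75 Y110.41 F3832
G1 X166.75 Y88.21
G1 X83.00 Y88.21
G1 X83.00 Y110.41
M5
G0 X28.63 Y47.78
M3 S307
G1 X94.36 Y46.57 F3832
G1 X52.76 Y76.97
G1 X229.17 Y100.64
M5
G0 X3.22 Y121.45
M3 S797
G1 X53.76 Y121.45 F806
G1 X53.76 Y57.69
G1 X3.22 Y57.69
G1 X3.22 Y121.45
M5
G0 X0.00 Y0.00

1 u = 1 mm; y_m = 127.73 − y.

[1] `<polyline>` open polyline, #ff8800→engrave S307 F3832: (150.98,60.76) → (56.55,69.15) → (225.32,48.37) → (111.64,77.23) → (211.47,63.31)

[2] `<polygon>` rectangle, #ff8800→engrave S307 F3832: (83.00,110.41) → (166.75,110.41) → (166.75,88.21) → (83.00,88.21) → (83.00,110.41) (closed)

[3] `<polyline>` open polyline, #ff8800→engrave S307 F3832: (28.63,47.78) → (94.36,46.57) → (52.76,76.97) → (229.17,100.64)

[4] `<polygon>` rectangle, #ff0000→cut S797 F806: (3.22,121.45) → (53.76,121.45) → (53.76,57.69) → (3.22,57.69) → (3.22,121.45) (closed)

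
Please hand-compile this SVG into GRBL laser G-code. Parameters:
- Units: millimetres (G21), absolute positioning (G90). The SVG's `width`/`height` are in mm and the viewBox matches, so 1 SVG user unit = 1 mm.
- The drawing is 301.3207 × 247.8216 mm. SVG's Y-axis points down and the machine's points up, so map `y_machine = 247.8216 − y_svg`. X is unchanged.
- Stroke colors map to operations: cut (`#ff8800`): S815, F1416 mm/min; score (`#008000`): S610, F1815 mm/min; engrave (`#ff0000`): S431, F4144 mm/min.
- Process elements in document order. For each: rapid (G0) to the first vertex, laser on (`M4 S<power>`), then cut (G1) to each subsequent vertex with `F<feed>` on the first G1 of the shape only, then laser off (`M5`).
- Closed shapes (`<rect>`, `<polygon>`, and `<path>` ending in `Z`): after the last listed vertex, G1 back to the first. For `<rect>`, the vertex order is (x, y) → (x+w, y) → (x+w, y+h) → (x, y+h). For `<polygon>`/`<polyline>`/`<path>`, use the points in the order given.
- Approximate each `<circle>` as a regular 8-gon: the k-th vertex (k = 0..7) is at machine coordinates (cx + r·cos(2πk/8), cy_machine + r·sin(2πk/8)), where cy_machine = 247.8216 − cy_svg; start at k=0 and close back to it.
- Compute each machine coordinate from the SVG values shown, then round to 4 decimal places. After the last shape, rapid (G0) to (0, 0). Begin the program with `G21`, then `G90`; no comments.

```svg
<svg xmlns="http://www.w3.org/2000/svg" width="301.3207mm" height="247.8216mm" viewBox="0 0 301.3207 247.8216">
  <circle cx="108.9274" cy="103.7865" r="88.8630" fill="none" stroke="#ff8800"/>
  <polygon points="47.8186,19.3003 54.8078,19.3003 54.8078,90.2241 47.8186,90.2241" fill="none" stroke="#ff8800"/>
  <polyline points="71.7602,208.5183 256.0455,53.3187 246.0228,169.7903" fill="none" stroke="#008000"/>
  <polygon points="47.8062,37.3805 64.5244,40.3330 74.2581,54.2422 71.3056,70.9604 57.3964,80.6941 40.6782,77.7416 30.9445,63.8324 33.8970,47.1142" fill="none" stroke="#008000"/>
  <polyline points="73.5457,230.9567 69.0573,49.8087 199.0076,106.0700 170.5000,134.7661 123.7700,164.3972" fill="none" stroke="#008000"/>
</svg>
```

1 u = 1 mm; y_m = 247.8216 − y.

[1] `<circle>` circle, #ff8800→cut S815 F1416: (197.7904,144.0351) → (171.7630,206.8707) → (108.9274,232.8981) → (46.0918,206.8707) → (20.0644,144.0351) → (46.0918,81.1995) → (108.9274,55.1721) → (171.7630,81.1995) → (197.7904,144.0351) (closed)

[2] `<polygon>` rectangle, #ff8800→cut S815 F1416: (47.8186,228.5213) → (54.8078,228.5213) → (54.8078,157.5975) → (47.8186,157.5975) → (47.8186,228.5213) (closed)

[3] `<polyline>` open polyline, #008000→score S610 F1815: (71.7602,39.3033) → (256.0455,194.5029) → (246.0228,78.0313)

[4] `<polygon>` regular polygon, #008000→score S610 F1815: (47.8062,210.4411) → (64.5244,207.4886) → (74.2581,193.5794) → (71.3056,176.8612) → (57.3964,167.1275) → (40.6782,170.0800) → (30.9445,183.9892) → (33.8970,200.7074) → (47.8062,210.4411) (closed)

[5] `<polyline>` open polyline, #008000→score S610 F1815: (73.5457,16.8649) → (69.0573,198.0129) → (199.0076,141.7516) → (170.5000,113.0555) → (123.7700,83.4244)

G21
G90
G0 X197.7904 Y144.0351
M4 S815
G1 X171.7630 Y206.8707 F1416
G1 X108.9274 Y232.8981
G1 X46.0918 Y206.8707
G1 X20.0644 Y144.0351
G1 X46.0918 Y81.1995
G1 X108.9274 Y55.1721
G1 X171.7630 Y81.1995
G1 X197.7904 Y144.0351
M5
G0 X47.8186 Y228.5213
M4 S815
G1 X54.8078 Y228.5213 F1416
G1 X54.8078 Y157.5975
G1 X47.8186 Y157.5975
G1 X47.8186 Y228.5213
M5
G0 X71.7602 Y39.3033
M4 S610
G1 X256.0455 Y194.5029 F1815
G1 X246.0228 Y78.0313
M5
G0 X47.8062 Y210.4411
M4 S610
G1 X64.5244 Y207.4886 F1815
G1 X74.2581 Y193.5794
G1 X71.3056 Y176.8612
G1 X57.3964 Y167.1275
G1 X40.6782 Y170.0800
G1 X30.9445 Y183.9892
G1 X33.8970 Y200.7074
G1 X47.8062 Y210.4411
M5
G0 X73.5457 Y16.8649
M4 S610
G1 X69.0573 Y198.0129 F1815
G1 X199.0076 Y141.7516
G1 X170.5000 Y113.0555
G1 X123.7700 Y83.4244
M5
G0 X0.0000 Y0.0000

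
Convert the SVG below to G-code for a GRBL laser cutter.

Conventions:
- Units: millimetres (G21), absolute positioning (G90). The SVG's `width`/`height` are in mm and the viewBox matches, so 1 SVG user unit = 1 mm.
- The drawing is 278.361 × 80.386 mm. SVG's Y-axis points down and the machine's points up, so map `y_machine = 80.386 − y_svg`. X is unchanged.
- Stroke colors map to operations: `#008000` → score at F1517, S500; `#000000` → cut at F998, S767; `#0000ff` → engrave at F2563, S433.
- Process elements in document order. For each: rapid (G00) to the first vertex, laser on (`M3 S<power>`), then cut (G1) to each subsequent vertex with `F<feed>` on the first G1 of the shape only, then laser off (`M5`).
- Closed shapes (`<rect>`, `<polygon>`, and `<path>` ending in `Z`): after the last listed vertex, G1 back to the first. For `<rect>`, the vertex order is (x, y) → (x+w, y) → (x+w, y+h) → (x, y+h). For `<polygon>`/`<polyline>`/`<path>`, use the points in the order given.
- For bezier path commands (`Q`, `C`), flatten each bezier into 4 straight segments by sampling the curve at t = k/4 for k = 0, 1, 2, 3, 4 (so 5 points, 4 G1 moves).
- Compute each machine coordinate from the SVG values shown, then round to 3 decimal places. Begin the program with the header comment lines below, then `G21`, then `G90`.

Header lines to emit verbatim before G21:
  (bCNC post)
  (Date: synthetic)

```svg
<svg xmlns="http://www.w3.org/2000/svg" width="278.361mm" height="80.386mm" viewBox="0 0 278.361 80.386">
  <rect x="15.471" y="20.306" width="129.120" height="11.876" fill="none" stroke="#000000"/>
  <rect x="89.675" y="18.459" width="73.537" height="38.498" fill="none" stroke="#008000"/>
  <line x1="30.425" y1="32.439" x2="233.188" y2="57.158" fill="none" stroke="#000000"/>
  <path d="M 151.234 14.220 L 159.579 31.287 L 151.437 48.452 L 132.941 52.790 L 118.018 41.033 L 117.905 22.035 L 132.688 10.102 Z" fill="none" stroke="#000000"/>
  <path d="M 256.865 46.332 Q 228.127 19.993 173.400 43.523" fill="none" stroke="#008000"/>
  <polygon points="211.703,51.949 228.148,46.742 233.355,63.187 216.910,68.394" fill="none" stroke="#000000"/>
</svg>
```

1 u = 1 mm; y_m = 80.386 − y.

[1] `<rect>` rectangle, #000000→cut S767 F998: (15.471,60.080) → (144.591,60.080) → (144.591,48.204) → (15.471,48.204) → (15.471,60.080) (closed)

[2] `<rect>` rectangle, #008000→score S500 F1517: (89.675,61.927) → (163.212,61.927) → (163.212,23.429) → (89.675,23.429) → (89.675,61.927) (closed)

[3] `<line>` line segment, #000000→cut S767 F998: (30.425,47.947) → (233.188,23.228)

[4] `<path>` regular polygon, #000000→cut S767 F998: (151.234,66.166) → (159.579,49.099) → (151.437,31.934) → (132.941,27.596) → (118.018,39.353) → (117.905,58.351) → (132.688,70.284) → (151.234,66.166) (closed)

[5] `<path>` quadratic bezier, #008000→score S500 F1517: (256.865,34.054) → (240.872,44.107) → (221.630,47.926) → (199.139,45.511) → (173.400,36.863)

[6] `<polygon>` regular polygon, #000000→cut S767 F998: (211.703,28.437) → (228.148,33.644) → (233.355,17.199) → (216.910,11.992) → (211.703,28.437) (closed)

(bCNC post)
(Date: synthetic)
G21
G90
G00 X15.471 Y60.080
M3 S767
G1 X144.591 Y60.080 F998
G1 X144.591 Y48.204
G1 X15.471 Y48.204
G1 X15.471 Y60.080
M5
G00 X89.675 Y61.927
M3 S500
G1 X163.212 Y61.927 F1517
G1 X163.212 Y23.429
G1 X89.675 Y23.429
G1 X89.675 Y61.927
M5
G00 X30.425 Y47.947
M3 S767
G1 X233.188 Y23.228 F998
M5
G00 X151.234 Y66.166
M3 S767
G1 X159.579 Y49.099 F998
G1 X151.437 Y31.934
G1 X132.941 Y27.596
G1 X118.018 Y39.353
G1 X117.905 Y58.351
G1 X132.688 Y70.284
G1 X151.234 Y66.166
M5
G00 X256.865 Y34.054
M3 S500
G1 X240.872 Y44.107 F1517
G1 X221.630 Y47.926
G1 X199.139 Y45.511
G1 X173.400 Y36.863
M5
G00 X211.703 Y28.437
M3 S767
G1 X228.148 Y33.644 F998
G1 X233.355 Y17.199
G1 X216.910 Y11.992
G1 X211.703 Y28.437
M5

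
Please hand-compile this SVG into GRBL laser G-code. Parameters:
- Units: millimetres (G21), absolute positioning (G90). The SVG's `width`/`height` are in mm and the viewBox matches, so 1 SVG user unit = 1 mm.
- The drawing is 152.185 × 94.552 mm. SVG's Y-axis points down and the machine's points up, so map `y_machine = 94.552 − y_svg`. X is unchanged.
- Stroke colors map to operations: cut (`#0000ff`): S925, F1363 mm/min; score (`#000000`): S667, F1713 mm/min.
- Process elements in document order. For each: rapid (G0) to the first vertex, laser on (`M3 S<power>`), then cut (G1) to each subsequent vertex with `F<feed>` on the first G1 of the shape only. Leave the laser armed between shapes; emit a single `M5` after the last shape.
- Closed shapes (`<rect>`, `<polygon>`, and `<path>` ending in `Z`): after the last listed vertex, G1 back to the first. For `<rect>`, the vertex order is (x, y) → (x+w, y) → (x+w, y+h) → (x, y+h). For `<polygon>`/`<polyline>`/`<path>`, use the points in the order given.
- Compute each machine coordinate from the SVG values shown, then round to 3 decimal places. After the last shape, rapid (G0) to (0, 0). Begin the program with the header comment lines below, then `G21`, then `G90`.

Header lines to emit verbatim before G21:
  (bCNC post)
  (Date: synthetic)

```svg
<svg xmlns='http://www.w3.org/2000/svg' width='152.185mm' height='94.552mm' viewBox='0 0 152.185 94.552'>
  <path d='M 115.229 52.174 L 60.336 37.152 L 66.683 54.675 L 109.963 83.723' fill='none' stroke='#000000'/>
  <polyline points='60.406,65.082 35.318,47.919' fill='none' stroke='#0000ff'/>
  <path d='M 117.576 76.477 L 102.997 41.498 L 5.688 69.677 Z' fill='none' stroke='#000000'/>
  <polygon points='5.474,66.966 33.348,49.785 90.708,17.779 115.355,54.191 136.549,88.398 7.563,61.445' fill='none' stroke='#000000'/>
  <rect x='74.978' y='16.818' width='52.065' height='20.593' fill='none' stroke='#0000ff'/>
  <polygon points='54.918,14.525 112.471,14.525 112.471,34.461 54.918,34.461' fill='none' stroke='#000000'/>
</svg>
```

(bCNC post)
(Date: synthetic)
G21
G90
G0 X115.229 Y42.378
M3 S667
G1 X60.336 Y57.400 F1713
G1 X66.683 Y39.877
G1 X109.963 Y10.829
G0 X60.406 Y29.470
M3 S925
G1 X35.318 Y46.633 F1363
G0 X117.576 Y18.075
M3 S667
G1 X102.997 Y53.054 F1713
G1 X5.688 Y24.875
G1 X117.576 Y18.075
G0 X5.474 Y27.586
M3 S667
G1 X33.348 Y44.767 F1713
G1 X90.708 Y76.773
G1 X115.355 Y40.361
G1 X136.549 Y6.154
G1 X7.563 Y33.107
G1 X5.474 Y27.586
G0 X74.978 Y77.734
M3 S925
G1 X127.043 Y77.734 F1363
G1 X127.043 Y57.141
G1 X74.978 Y57.141
G1 X74.978 Y77.734
G0 X54.918 Y80.027
M3 S667
G1 X112.471 Y80.027 F1713
G1 X112.471 Y60.091
G1 X54.918 Y60.091
G1 X54.918 Y80.027
M5
G0 X0.000 Y0.000

viewBox `0 0 152.185 94.552` with mm width/height → 1 unit = 1 mm. Flip: y_m = 94.552 − y_svg.

**Shape 1** — `<path>` open polyline, stroke `#000000` → score (S667, F1713). Machine vertices: (115.229,42.378) → (60.336,57.400) → (66.683,39.877) → (109.963,10.829). Open path.

**Shape 2** — `<polyline>` line segment, stroke `#0000ff` → cut (S925, F1363). Machine vertices: (60.406,29.470) → (35.318,46.633). Open path.

**Shape 3** — `<path>` closed polygon, stroke `#000000` → score (S667, F1713). Machine vertices: (117.576,18.075) → (102.997,53.054) → (5.688,24.875) → (117.576,18.075). Closed: final G1 returns to the first vertex.

**Shape 4** — `<polygon>` closed polygon, stroke `#000000` → score (S667, F1713). Machine vertices: (5.474,27.586) → (33.348,44.767) → (90.708,76.773) → (115.355,40.361) → (136.549,6.154) → (7.563,33.107) → (5.474,27.586). Closed: final G1 returns to the first vertex.

**Shape 5** — `<rect>` rectangle, stroke `#0000ff` → cut (S925, F1363). Machine vertices: (74.978,77.734) → (127.043,77.734) → (127.043,57.141) → (74.978,57.141) → (74.978,77.734). Closed: final G1 returns to the first vertex.

**Shape 6** — `<polygon>` rectangle, stroke `#000000` → score (S667, F1713). Machine vertices: (54.918,80.027) → (112.471,80.027) → (112.471,60.091) → (54.918,60.091) → (54.918,80.027). Closed: final G1 returns to the first vertex.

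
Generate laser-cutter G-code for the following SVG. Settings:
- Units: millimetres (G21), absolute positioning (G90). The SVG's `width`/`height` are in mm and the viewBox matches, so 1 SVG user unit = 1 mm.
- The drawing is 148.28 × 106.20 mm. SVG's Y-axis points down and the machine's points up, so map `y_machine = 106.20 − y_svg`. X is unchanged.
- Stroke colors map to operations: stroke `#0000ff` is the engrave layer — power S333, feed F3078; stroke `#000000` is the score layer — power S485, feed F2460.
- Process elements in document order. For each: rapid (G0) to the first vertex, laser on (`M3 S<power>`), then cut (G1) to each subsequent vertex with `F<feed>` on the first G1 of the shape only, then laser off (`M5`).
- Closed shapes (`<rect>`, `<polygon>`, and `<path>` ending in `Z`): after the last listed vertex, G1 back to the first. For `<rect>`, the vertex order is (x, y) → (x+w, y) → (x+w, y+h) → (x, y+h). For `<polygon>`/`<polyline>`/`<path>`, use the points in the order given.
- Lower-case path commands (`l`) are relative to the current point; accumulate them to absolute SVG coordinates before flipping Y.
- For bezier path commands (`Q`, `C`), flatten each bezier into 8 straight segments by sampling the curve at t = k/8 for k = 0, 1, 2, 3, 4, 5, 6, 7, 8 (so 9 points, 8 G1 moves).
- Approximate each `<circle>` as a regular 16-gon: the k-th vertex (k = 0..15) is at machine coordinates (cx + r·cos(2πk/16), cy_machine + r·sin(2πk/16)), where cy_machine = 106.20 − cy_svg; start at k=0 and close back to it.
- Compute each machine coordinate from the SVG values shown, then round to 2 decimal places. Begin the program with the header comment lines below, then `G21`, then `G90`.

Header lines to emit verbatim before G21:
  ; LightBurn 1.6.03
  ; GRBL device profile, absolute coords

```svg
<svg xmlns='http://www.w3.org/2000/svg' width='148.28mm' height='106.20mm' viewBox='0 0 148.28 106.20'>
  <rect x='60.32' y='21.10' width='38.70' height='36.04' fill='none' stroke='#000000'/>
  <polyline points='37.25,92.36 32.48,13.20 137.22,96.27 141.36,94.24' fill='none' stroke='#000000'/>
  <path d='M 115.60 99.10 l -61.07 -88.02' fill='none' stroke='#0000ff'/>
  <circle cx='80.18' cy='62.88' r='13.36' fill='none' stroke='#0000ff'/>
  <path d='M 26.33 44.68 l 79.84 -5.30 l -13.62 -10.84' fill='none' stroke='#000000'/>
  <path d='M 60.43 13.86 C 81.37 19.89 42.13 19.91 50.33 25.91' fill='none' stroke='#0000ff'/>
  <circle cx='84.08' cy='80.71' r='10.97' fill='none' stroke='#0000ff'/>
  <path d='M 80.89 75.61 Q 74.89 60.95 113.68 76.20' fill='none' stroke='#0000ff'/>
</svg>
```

1 u = 1 mm; y_m = 106.20 − y.

[1] `<rect>` rectangle, #000000→score S485 F2460: (60.32,85.10) → (99.02,85.10) → (99.02,49.06) → (60.32,49.06) → (60.32,85.10) (closed)

[2] `<polyline>` open polyline, #000000→score S485 F2460: (37.25,13.84) → (32.48,93.00) → (137.22,9.93) → (141.36,11.96)

[3] `<path>` line segment, #0000ff→engrave S333 F3078: (115.60,7.10) → (54.53,95.12)

[4] `<circle>` circle, #0000ff→engrave S333 F3078: (93.54,43.32) → (92.52,48.43) → (89.63,52.77) → (85.29,55.66) → (80.18,56.68) → (75.07,55.66) → (70.73,52.77) → (67.84,48.43) → (66.82,43.32) → (67.84,38.21) → (70.73,33.87) → (75.07,30.98) → (80.18,29.96) → (85.29,30.98) → (89.63,33.87) → (92.52,38.21) → (93.54,43.32) (closed)

[5] `<path>` open polyline, #000000→score S485 F2460: (26.33,61.52) → (106.17,66.82) → (92.55,77.66)

[6] `<path>` cubic bezier, #0000ff→engrave S333 F3078: (60.43,92.34) → (65.67,90.34) → (66.53,88.76) → (64.27,87.46) → (60.16,86.30) → (55.44,85.15) → (51.39,83.86) → (49.27,82.28) → (50.33,80.29)

[7] `<circle>` circle, #0000ff→engrave S333 F3078: (95.05,25.49) → (94.21,29.69) → (91.84,33.25) → (88.28,35.62) → (84.08,36.46) → (79.88,35.62) → (76.32,33.25) → (73.95,29.69) → (73.11,25.49) → (73.95,21.29) → (76.32,17.73) → (79.88,15.36) → (84.08,14.52) → (88.28,15.36) → (91.84,17.73) → (94.21,21.29) → (95.05,25.49) (closed)

[8] `<path>` quadratic bezier, #0000ff→engrave S333 F3078: (80.89,30.59) → (80.09,33.79) → (80.69,36.05) → (82.69,37.38) → (86.09,37.77) → (90.89,37.23) → (97.08,35.76) → (104.68,33.35) → (113.68,30.00)

; LightBurn 1.6.03
; GRBL device profile, absolute coords
G21
G90
G0 X60.32 Y85.10
M3 S485
G1 X99.02 Y85.10 F2460
G1 X99.02 Y49.06
G1 X60.32 Y49.06
G1 X60.32 Y85.10
M5
G0 X37.25 Y13.84
M3 S485
G1 X32.48 Y93.00 F2460
G1 X137.22 Y9.93
G1 X141.36 Y11.96
M5
G0 X115.60 Y7.10
M3 S333
G1 X54.53 Y95.12 F3078
M5
G0 X93.54 Y43.32
M3 S333
G1 X92.52 Y48.43 F3078
G1 X89.63 Y52.77
G1 X85.29 Y55.66
G1 X80.18 Y56.68
G1 X75.07 Y55.66
G1 X70.73 Y52.77
G1 X67.84 Y48.43
G1 X66.82 Y43.32
G1 X67.84 Y38.21
G1 X70.73 Y33.87
G1 X75.07 Y30.98
G1 X80.18 Y29.96
G1 X85.29 Y30.98
G1 X89.63 Y33.87
G1 X92.52 Y38.21
G1 X93.54 Y43.32
M5
G0 X26.33 Y61.52
M3 S485
G1 X106.17 Y66.82 F2460
G1 X92.55 Y77.66
M5
G0 X60.43 Y92.34
M3 S333
G1 X65.67 Y90.34 F3078
G1 X66.53 Y88.76
G1 X64.27 Y87.46
G1 X60.16 Y86.30
G1 X55.44 Y85.15
G1 X51.39 Y83.86
G1 X49.27 Y82.28
G1 X50.33 Y80.29
M5
G0 X95.05 Y25.49
M3 S333
G1 X94.21 Y29.69 F3078
G1 X91.84 Y33.25
G1 X88.28 Y35.62
G1 X84.08 Y36.46
G1 X79.88 Y35.62
G1 X76.32 Y33.25
G1 X73.95 Y29.69
G1 X73.11 Y25.49
G1 X73.95 Y21.29
G1 X76.32 Y17.73
G1 X79.88 Y15.36
G1 X84.08 Y14.52
G1 X88.28 Y15.36
G1 X91.84 Y17.73
G1 X94.21 Y21.29
G1 X95.05 Y25.49
M5
G0 X80.89 Y30.59
M3 S333
G1 X80.09 Y33.79 F3078
G1 X80.69 Y36.05
G1 X82.69 Y37.38
G1 X86.09 Y37.77
G1 X90.89 Y37.23
G1 X97.08 Y35.76
G1 X104.68 Y33.35
G1 X113.68 Y30.00
M5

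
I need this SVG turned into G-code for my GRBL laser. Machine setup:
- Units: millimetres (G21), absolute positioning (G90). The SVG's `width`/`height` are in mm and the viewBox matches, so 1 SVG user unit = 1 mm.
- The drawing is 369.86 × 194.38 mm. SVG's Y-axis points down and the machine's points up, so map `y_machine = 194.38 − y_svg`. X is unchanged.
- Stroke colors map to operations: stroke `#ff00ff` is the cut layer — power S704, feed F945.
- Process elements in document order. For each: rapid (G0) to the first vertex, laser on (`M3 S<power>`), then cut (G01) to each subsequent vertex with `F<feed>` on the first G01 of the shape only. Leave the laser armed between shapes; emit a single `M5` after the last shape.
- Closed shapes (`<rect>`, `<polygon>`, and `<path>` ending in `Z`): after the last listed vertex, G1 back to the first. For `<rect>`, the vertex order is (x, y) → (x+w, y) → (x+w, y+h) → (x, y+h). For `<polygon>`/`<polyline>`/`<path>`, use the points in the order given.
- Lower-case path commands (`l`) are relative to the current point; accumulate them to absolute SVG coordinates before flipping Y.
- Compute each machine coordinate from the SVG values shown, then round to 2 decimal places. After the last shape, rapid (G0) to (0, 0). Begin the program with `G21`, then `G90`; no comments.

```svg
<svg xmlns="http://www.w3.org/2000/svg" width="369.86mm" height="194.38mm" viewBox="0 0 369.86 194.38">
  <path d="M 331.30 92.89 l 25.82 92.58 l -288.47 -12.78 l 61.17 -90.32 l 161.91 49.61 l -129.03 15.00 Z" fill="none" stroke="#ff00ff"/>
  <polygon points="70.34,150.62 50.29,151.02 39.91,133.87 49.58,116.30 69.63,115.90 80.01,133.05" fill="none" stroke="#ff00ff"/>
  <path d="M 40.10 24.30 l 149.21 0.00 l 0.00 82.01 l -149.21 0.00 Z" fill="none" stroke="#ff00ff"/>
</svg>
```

G21
G90
G0 X331.30 Y101.49
M3 S704
G01 X357.12 Y8.91 F945
G01 X68.65 Y21.69
G01 X129.82 Y112.01
G01 X291.73 Y62.40
G01 X162.70 Y47.40
G01 X331.30 Y101.49
G0 X70.34 Y43.76
M3 S704
G01 X50.29 Y43.36 F945
G01 X39.91 Y60.51
G01 X49.58 Y78.08
G01 X69.63 Y78.48
G01 X80.01 Y61.33
G01 X70.34 Y43.76
G0 X40.10 Y170.08
M3 S704
G01 X189.31 Y170.08 F945
G01 X189.31 Y88.07
G01 X40.10 Y88.07
G01 X40.10 Y170.08
M5
G0 X0.00 Y0.00

viewBox `0 0 369.86 194.38` with mm width/height → 1 unit = 1 mm. Flip: y_m = 194.38 − y_svg.

**Shape 1** — `<path>` closed polygon, stroke `#ff00ff` → cut (S704, F945). Machine vertices: (331.30,101.49) → (357.12,8.91) → (68.65,21.69) → (129.82,112.01) → (291.73,62.40) → (162.70,47.40) → (331.30,101.49). Closed: final G1 returns to the first vertex.

**Shape 2** — `<polygon>` regular polygon, stroke `#ff00ff` → cut (S704, F945). Machine vertices: (70.34,43.76) → (50.29,43.36) → (39.91,60.51) → (49.58,78.08) → (69.63,78.48) → (80.01,61.33) → (70.34,43.76). Closed: final G1 returns to the first vertex.

**Shape 3** — `<path>` rectangle, stroke `#ff00ff` → cut (S704, F945). Machine vertices: (40.10,170.08) → (189.31,170.08) → (189.31,88.07) → (40.10,88.07) → (40.10,170.08). Closed: final G1 returns to the first vertex.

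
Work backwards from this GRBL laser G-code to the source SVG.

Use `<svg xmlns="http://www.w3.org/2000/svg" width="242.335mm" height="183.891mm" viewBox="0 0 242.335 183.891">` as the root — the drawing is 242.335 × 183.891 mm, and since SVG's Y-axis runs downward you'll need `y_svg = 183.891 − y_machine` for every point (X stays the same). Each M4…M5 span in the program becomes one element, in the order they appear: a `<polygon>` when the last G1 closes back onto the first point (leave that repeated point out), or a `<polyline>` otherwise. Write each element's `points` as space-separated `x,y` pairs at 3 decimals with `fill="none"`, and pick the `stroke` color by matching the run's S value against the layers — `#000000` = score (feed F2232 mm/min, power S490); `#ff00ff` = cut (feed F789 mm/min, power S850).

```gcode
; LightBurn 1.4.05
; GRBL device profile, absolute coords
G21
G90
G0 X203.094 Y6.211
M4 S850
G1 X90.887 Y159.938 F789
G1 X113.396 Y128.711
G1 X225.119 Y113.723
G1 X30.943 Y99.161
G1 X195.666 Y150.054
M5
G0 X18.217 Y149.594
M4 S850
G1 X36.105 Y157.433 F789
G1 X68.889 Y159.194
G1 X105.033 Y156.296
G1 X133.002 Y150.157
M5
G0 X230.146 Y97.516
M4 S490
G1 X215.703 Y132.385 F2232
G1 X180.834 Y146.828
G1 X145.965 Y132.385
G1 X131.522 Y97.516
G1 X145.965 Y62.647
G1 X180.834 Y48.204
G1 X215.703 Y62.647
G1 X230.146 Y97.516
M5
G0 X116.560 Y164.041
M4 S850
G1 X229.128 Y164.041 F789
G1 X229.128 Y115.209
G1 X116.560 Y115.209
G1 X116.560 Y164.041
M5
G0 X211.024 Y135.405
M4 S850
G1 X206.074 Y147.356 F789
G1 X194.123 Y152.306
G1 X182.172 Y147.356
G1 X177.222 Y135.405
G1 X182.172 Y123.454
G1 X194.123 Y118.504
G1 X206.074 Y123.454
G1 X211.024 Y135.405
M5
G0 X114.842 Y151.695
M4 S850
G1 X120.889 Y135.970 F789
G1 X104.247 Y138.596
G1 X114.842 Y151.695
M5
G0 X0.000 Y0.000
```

Each laser-on run becomes one SVG element. Flip Y back into SVG space with y_svg = 183.891 − y_machine.

Run 1: S850 ⇒ cut layer `#ff00ff`. The run is open, so emit a `<polyline>` with points (Y-flipped): 203.094,177.680 90.887,23.953 113.396,55.180 225.119,70.168 30.943,84.730 195.666,33.837.

Run 2: S850 ⇒ cut layer `#ff00ff`. The run is open, so emit a `<polyline>` with points (Y-flipped): 18.217,34.297 36.105,26.458 68.889,24.697 105.033,27.595 133.002,33.734.

Run 3: the run's S490 means `#000000` (score). The run returns to its start, so emit a `<polygon>` with points (Y-flipped): 230.146,86.375 215.703,51.506 180.834,37.063 145.965,51.506 131.522,86.375 145.965,121.244 180.834,135.687 215.703,121.244.

Run 4: the run's S850 means `#ff00ff` (cut). The run returns to its start, so emit a `<polygon>` with points (Y-flipped): 116.560,19.850 229.128,19.850 229.128,68.682 116.560,68.682.

Run 5: the run's S850 means `#ff00ff` (cut). The run returns to its start, so emit a `<polygon>` with points (Y-flipped): 211.024,48.486 206.074,36.535 194.123,31.585 182.172,36.535 177.222,48.486 182.172,60.437 194.123,65.387 206.074,60.437.

Run 6: the run's S850 means `#ff00ff` (cut). The run returns to its start, so emit a `<polygon>` with points (Y-flipped): 114.842,32.196 120.889,47.921 104.247,45.295.

<svg xmlns="http://www.w3.org/2000/svg" width="242.335mm" height="183.891mm" viewBox="0 0 242.335 183.891">
  <polyline points="203.094,177.680 90.887,23.953 113.396,55.180 225.119,70.168 30.943,84.730 195.666,33.837" fill="none" stroke="#ff00ff"/>
  <polyline points="18.217,34.297 36.105,26.458 68.889,24.697 105.033,27.595 133.002,33.734" fill="none" stroke="#ff00ff"/>
  <polygon points="230.146,86.375 215.703,51.506 180.834,37.063 145.965,51.506 131.522,86.375 145.965,121.244 180.834,135.687 215.703,121.244" fill="none" stroke="#000000"/>
  <polygon points="116.560,19.850 229.128,19.850 229.128,68.682 116.560,68.682" fill="none" stroke="#ff00ff"/>
  <polygon points="211.024,48.486 206.074,36.535 194.123,31.585 182.172,36.535 177.222,48.486 182.172,60.437 194.123,65.387 206.074,60.437" fill="none" stroke="#ff00ff"/>
  <polygon points="114.842,32.196 120.889,47.921 104.247,45.295" fill="none" stroke="#ff00ff"/>
</svg>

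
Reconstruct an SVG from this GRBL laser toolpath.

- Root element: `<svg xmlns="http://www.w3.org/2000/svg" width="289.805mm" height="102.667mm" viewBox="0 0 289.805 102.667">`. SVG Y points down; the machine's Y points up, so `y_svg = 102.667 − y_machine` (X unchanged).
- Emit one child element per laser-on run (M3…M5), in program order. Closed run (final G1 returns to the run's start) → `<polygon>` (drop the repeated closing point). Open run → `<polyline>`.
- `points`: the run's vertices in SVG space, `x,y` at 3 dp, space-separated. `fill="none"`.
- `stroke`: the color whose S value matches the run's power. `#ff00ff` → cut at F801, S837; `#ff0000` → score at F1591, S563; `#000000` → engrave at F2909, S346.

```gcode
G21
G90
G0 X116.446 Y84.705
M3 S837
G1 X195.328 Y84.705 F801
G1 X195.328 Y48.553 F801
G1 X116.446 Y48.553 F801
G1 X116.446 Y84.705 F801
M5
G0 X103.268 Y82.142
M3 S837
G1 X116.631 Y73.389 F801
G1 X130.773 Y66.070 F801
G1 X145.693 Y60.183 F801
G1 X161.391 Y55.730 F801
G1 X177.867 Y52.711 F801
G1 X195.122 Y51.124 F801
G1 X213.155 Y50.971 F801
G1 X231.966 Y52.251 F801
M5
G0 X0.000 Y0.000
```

<svg xmlns="http://www.w3.org/2000/svg" width="289.805mm" height="102.667mm" viewBox="0 0 289.805 102.667">
  <polygon points="116.446,17.962 195.328,17.962 195.328,54.114 116.446,54.114" fill="none" stroke="#ff00ff"/>
  <polyline points="103.268,20.525 116.631,29.278 130.773,36.597 145.693,42.484 161.391,46.937 177.867,49.956 195.122,51.543 213.155,51.696 231.966,50.416" fill="none" stroke="#ff00ff"/>
</svg>

y_svg = 102.667 − y_m. Every run uses S837, so all elements get stroke `#ff00ff` (cut).

[1] closed run; points: 116.446,17.962 195.328,17.962 195.328,54.114 116.446,54.114

[2] open run; points: 103.268,20.525 116.631,29.278 130.773,36.597 145.693,42.484 161.391,46.937 177.867,49.956 195.122,51.543 213.155,51.696 231.966,50.416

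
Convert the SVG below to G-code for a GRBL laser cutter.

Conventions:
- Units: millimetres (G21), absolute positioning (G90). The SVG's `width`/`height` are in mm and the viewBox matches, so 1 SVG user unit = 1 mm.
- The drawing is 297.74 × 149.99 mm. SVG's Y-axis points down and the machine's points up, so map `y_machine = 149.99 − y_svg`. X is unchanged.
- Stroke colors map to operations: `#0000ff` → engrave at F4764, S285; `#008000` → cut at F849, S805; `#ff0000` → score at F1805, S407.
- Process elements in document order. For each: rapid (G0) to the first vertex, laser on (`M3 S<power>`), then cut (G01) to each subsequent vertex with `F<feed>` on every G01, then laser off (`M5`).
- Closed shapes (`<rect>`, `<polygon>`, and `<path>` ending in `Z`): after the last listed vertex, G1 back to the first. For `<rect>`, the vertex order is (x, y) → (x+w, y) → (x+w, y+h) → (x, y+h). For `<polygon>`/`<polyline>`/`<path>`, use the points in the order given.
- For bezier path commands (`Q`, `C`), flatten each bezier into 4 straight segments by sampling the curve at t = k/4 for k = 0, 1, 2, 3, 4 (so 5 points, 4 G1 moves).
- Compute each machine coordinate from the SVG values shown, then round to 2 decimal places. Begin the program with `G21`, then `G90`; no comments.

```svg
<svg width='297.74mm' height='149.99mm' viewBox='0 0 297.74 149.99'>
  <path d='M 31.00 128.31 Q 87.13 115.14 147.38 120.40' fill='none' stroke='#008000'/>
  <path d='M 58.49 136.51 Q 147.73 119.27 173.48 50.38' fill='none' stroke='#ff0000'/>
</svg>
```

G21
G90
G0 X31.00 Y21.68
M3 S805
G01 X59.32 Y27.11 F849
G01 X88.16 Y30.24 F849
G01 X117.51 Y31.07 F849
G01 X147.38 Y29.59 F849
M5
G0 X58.49 Y13.48
M3 S407
G01 X99.14 Y25.33 F1805
G01 X131.86 Y43.63 F1805
G01 X156.64 Y68.39 F1805
G01 X173.48 Y99.61 F1805
M5

1 u = 1 mm; y_m = 149.99 − y.

[1] `<path>` quadratic bezier, #008000→cut S805 F849: (31.00,21.68) → (59.32,27.11) → (88.16,30.24) → (117.51,31.07) → (147.38,29.59)

[2] `<path>` quadratic bezier, #ff0000→score S407 F1805: (58.49,13.48) → (99.14,25.33) → (131.86,43.63) → (156.64,68.39) → (173.48,99.61)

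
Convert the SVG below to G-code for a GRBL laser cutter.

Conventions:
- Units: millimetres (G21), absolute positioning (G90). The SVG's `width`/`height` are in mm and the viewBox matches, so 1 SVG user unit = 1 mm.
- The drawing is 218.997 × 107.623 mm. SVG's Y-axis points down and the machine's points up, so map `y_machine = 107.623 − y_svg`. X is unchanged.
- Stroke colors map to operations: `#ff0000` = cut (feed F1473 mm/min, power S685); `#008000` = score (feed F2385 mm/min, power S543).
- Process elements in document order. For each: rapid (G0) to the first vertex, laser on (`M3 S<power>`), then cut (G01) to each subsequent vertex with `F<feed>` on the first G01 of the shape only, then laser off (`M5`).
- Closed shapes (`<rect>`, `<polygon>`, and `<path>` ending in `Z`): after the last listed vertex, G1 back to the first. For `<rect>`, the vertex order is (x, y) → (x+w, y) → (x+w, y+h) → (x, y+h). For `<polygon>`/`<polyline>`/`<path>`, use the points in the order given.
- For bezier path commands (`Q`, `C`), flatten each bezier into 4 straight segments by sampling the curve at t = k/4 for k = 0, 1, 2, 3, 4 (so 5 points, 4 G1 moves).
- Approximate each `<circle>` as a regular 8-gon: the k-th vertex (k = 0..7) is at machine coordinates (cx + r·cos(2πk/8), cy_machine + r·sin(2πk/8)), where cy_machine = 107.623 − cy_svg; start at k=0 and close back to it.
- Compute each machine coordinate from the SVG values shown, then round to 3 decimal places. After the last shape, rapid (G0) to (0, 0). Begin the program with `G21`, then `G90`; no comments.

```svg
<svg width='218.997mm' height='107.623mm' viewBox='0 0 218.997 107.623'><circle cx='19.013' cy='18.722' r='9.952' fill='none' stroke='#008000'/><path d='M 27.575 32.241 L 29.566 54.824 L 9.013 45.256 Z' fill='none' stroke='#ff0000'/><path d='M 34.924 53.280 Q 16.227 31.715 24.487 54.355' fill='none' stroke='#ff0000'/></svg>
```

Since the viewBox matches the mm dimensions, user units are millimetres directly. The only transform is the Y-flip y_m = 107.623 − y_svg.

Shape 1 is a circle drawn with `<circle>`. Its stroke #008000 means score at S543, F2385. After flipping Y the toolpath is (28.965,88.901) → (26.050,95.938) → (19.013,98.853) → (11.976,95.938) → (9.061,88.901) → (11.976,81.864) → (19.013,78.949) → (26.050,81.864) → (28.965,88.901), returning to the start.

Shape 2 is a regular polygon drawn with `<path>`. Its stroke #ff0000 means cut at S685, F1473. After flipping Y the toolpath is (27.575,75.382) → (29.566,52.799) → (9.013,62.367) → (27.575,75.382), returning to the start.

Shape 3 is a quadratic bezier drawn with `<path>`. Its stroke #ff0000 means cut at S685, F1473. After flipping Y the toolpath is (34.924,54.343) → (27.260,62.363) → (22.966,64.857) → (22.042,61.825) → (24.487,53.268).

G21
G90
G0 X28.965 Y88.901
M3 S543
G01 X26.050 Y95.938 F2385
G01 X19.013 Y98.853
G01 X11.976 Y95.938
G01 X9.061 Y88.901
G01 X11.976 Y81.864
G01 X19.013 Y78.949
G01 X26.050 Y81.864
G01 X28.965 Y88.901
M5
G0 X27.575 Y75.382
M3 S685
G01 X29.566 Y52.799 F1473
G01 X9.013 Y62.367
G01 X27.575 Y75.382
M5
G0 X34.924 Y54.343
M3 S685
G01 X27.260 Y62.363 F1473
G01 X22.966 Y64.857
G01 X22.042 Y61.825
G01 X24.487 Y53.268
M5
G0 X0.000 Y0.000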